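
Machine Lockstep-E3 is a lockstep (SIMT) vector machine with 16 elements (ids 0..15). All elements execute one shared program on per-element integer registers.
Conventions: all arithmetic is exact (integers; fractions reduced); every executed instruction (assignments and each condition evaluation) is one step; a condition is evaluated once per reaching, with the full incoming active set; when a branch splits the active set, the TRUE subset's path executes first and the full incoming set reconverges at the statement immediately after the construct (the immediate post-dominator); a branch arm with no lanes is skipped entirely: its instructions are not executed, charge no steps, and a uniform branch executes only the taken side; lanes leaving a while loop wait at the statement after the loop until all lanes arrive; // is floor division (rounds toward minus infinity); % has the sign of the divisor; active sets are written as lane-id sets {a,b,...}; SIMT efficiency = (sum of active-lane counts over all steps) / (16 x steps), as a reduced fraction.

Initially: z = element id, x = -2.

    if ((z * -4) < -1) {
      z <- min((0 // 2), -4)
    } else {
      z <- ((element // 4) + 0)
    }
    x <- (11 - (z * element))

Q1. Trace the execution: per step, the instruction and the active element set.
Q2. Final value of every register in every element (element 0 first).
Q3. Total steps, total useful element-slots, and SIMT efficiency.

step 0: eval ((z * -4) < -1)         {0,1,2,3,4,5,6,7,8,9,10,11,12,13,14,15}
step 1: z <- min((0 // 2), -4)       {1,2,3,4,5,6,7,8,9,10,11,12,13,14,15}
step 2: z <- ((element // 4) + 0)    {0}
step 3: x <- (11 - (z * element))    {0,1,2,3,4,5,6,7,8,9,10,11,12,13,14,15}

Answer: 4 steps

z: 0,-4,-4,-4,-4,-4,-4,-4,-4,-4,-4,-4,-4,-4,-4,-4
x: 11,15,19,23,27,31,35,39,43,47,51,55,59,63,67,71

steps = 4; useful = 48; efficiency = 48/64 = 3/4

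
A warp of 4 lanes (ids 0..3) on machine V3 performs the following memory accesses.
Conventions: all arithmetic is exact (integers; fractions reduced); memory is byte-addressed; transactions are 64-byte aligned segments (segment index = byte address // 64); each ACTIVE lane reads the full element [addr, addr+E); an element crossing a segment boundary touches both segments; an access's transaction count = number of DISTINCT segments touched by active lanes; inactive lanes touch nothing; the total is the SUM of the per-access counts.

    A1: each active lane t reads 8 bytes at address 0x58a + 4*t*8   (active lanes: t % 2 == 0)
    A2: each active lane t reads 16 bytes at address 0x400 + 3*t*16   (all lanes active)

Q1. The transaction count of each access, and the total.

A1: 2 transactions
A2: 3 transactions

Answer: 2,3; total 5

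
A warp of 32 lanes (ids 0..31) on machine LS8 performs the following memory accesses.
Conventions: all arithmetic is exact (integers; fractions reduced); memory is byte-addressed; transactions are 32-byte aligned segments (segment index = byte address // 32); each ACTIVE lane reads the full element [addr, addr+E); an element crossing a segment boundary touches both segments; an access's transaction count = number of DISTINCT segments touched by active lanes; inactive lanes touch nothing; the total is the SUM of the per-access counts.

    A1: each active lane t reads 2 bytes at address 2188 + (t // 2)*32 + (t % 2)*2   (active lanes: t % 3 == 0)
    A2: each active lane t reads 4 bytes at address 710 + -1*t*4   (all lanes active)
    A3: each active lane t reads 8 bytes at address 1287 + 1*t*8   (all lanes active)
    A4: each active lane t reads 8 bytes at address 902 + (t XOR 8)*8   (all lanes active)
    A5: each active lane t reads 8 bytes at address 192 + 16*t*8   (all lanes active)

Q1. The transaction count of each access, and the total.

A1: 11 transactions
A2: 5 transactions
A3: 9 transactions
A4: 9 transactions
A5: 32 transactions

Answer: 11,5,9,9,32; total 66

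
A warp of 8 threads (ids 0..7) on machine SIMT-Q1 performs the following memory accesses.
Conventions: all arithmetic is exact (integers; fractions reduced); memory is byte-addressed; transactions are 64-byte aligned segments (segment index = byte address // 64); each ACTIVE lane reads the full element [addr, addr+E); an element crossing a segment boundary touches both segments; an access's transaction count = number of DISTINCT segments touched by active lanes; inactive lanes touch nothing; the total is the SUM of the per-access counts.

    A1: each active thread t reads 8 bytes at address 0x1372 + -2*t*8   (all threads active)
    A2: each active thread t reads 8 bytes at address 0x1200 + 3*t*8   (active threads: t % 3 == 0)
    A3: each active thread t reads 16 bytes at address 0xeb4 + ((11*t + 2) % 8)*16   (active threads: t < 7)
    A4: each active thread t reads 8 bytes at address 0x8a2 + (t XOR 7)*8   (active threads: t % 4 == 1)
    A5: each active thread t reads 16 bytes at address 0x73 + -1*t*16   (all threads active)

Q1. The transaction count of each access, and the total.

A1: 2 transactions
A2: 3 transactions
A3: 3 transactions
A4: 2 transactions
A5: 3 transactions

Answer: 2,3,3,2,3; total 13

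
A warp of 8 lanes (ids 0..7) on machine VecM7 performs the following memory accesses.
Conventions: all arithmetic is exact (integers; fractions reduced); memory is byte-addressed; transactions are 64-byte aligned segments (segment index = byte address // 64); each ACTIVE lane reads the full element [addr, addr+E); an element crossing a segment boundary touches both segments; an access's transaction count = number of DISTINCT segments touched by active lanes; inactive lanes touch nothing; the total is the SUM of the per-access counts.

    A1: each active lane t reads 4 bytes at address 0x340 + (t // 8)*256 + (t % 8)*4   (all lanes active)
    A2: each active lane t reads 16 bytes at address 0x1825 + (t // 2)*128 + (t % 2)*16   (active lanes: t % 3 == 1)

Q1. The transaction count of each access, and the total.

A1: 1 transaction
A2: 5 transactions

Answer: 1,5; total 6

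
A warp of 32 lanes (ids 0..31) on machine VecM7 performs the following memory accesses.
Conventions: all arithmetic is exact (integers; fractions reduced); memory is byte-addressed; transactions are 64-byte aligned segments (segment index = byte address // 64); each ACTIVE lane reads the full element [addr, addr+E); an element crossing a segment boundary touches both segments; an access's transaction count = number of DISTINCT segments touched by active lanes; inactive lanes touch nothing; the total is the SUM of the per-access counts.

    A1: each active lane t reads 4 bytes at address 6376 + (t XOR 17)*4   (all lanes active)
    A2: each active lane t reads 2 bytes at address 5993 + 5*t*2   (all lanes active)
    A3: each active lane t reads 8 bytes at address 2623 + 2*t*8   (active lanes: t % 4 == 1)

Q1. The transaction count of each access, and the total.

A1: 3 transactions
A2: 6 transactions
A3: 8 transactions

Answer: 3,6,8; total 17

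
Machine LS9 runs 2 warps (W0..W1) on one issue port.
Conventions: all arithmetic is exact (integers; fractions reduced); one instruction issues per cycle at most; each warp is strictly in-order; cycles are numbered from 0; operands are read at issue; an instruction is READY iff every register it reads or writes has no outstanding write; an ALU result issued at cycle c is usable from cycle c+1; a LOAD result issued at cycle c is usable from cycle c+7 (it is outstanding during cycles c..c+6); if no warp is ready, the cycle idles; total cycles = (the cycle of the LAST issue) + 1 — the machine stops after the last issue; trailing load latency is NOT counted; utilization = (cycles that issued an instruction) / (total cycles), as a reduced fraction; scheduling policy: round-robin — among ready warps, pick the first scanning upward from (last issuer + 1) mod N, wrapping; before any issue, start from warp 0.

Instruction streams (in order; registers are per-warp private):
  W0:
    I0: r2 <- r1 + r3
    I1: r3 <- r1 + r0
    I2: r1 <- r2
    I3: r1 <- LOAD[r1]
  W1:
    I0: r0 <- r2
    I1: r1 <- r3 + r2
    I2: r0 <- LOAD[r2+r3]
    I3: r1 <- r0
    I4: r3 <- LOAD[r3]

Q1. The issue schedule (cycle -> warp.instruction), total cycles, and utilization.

cycle 0: W0.I0
cycle 1: W1.I0
cycle 2: W0.I1
cycle 3: W1.I1
cycle 4: W0.I2
cycle 5: W1.I2
cycle 6: W0.I3
cycle 7: idle
cycle 8: idle
cycle 9: idle
cycle 10: idle
cycle 11: idle
cycle 12: W1.I3
cycle 13: W1.I4

Answer: 14 cycles, utilization 9/14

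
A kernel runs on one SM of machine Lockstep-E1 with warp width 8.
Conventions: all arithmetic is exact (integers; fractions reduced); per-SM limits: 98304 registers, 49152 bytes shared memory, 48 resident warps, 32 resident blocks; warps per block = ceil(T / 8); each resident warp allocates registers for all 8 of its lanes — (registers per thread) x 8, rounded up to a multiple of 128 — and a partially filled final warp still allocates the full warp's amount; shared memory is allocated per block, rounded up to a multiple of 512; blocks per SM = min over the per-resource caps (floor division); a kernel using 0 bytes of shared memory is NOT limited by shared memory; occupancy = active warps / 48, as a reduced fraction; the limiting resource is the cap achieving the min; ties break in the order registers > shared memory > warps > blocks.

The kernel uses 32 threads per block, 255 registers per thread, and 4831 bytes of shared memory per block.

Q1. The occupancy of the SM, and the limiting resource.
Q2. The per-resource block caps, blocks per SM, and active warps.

Answer: occupancy 3/4, limited by shared memory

registers: 12 blocks
shared memory: 9 blocks
warps: 12 blocks
blocks: 32 blocks

Answer: 9 blocks, 36 active warps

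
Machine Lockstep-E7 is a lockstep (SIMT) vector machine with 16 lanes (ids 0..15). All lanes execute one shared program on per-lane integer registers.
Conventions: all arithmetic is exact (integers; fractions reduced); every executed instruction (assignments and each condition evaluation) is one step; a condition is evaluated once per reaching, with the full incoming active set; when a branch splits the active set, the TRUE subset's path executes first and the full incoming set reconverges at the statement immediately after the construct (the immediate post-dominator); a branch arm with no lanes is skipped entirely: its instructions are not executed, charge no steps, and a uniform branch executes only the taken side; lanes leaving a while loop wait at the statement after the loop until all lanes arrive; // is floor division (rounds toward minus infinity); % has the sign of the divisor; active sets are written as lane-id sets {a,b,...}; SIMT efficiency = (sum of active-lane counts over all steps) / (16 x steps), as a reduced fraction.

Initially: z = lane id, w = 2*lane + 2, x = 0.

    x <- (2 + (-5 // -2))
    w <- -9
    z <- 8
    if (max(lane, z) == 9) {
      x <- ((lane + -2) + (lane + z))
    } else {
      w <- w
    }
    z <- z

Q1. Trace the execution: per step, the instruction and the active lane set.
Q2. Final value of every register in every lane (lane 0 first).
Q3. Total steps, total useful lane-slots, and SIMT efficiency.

step 0: x <- (2 + (-5 // -2))        {0,1,2,3,4,5,6,7,8,9,10,11,12,13,14,15}
step 1: w <- -9                      {0,1,2,3,4,5,6,7,8,9,10,11,12,13,14,15}
step 2: z <- 8                       {0,1,2,3,4,5,6,7,8,9,10,11,12,13,14,15}
step 3: eval (max(lane, z) == 9)     {0,1,2,3,4,5,6,7,8,9,10,11,12,13,14,15}
step 4: x <- ((lane + -2) + (lane + z)) {9}
step 5: w <- w                       {0,1,2,3,4,5,6,7,8,10,11,12,13,14,15}
step 6: z <- z                       {0,1,2,3,4,5,6,7,8,9,10,11,12,13,14,15}

Answer: 7 steps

z: 8,8,8,8,8,8,8,8,8,8,8,8,8,8,8,8
w: -9,-9,-9,-9,-9,-9,-9,-9,-9,-9,-9,-9,-9,-9,-9,-9
x: 4,4,4,4,4,4,4,4,4,24,4,4,4,4,4,4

steps = 7; useful = 96; efficiency = 96/112 = 6/7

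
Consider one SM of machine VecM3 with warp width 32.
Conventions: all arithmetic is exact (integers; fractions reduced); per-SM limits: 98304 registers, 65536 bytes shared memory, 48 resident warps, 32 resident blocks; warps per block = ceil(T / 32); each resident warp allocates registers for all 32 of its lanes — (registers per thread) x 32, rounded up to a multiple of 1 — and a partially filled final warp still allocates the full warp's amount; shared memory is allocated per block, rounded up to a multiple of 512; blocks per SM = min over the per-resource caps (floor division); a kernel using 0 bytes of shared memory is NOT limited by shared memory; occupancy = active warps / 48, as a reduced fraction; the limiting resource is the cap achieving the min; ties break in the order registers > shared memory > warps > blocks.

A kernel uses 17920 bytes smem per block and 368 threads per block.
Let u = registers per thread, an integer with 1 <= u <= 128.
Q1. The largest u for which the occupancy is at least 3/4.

Answer: u = 85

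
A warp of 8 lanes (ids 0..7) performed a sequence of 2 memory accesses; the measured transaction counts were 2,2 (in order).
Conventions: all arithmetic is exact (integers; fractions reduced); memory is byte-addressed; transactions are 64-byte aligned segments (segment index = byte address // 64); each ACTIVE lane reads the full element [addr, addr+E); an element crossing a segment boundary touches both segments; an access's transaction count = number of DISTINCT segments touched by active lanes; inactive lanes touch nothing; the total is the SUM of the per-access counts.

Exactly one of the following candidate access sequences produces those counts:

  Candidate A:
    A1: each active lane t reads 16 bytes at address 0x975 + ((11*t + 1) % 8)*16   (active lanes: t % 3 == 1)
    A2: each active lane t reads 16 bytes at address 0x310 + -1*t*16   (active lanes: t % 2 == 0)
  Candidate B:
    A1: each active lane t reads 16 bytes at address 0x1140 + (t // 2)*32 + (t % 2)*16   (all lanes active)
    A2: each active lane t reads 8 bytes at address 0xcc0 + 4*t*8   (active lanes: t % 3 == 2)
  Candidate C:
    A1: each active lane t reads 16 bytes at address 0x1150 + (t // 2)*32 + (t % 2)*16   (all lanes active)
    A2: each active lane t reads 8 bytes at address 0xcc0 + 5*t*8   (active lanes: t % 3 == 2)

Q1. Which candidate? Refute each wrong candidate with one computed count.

A: A2 gives 3 transactions, not 2
C: A1 gives 3 transactions, not 2
B: all counts match (2,2)

Answer: B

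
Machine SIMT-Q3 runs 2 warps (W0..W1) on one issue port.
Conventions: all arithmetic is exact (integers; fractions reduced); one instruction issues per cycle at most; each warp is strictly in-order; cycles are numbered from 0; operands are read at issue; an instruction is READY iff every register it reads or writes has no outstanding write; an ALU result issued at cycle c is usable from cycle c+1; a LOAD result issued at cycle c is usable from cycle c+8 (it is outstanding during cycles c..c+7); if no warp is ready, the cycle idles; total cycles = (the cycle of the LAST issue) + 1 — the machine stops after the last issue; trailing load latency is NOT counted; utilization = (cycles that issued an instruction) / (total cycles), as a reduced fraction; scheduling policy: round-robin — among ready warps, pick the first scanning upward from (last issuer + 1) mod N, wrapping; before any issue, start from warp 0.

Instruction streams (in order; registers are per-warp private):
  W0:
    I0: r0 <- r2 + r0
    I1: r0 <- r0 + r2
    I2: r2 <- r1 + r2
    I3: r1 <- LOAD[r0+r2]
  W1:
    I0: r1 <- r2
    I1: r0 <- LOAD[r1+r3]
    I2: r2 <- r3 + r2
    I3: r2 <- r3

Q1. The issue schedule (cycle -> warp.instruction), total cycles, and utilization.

cycle 0: W0.I0
cycle 1: W1.I0
cycle 2: W0.I1
cycle 3: W1.I1
cycle 4: W0.I2
cycle 5: W1.I2
cycle 6: W0.I3
cycle 7: W1.I3

Answer: 8 cycles, utilization 1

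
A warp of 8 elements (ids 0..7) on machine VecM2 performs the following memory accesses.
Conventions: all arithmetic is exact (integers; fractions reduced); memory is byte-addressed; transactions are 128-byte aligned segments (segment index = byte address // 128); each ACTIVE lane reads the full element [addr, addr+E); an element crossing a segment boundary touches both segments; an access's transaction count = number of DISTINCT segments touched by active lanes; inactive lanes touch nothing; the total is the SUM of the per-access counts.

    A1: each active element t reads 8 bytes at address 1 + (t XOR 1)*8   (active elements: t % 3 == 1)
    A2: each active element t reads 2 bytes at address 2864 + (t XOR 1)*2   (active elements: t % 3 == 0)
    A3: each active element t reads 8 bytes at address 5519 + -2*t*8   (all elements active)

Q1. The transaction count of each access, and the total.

A1: 1 transaction
A2: 1 transaction
A3: 2 transactions

Answer: 1,1,2; total 4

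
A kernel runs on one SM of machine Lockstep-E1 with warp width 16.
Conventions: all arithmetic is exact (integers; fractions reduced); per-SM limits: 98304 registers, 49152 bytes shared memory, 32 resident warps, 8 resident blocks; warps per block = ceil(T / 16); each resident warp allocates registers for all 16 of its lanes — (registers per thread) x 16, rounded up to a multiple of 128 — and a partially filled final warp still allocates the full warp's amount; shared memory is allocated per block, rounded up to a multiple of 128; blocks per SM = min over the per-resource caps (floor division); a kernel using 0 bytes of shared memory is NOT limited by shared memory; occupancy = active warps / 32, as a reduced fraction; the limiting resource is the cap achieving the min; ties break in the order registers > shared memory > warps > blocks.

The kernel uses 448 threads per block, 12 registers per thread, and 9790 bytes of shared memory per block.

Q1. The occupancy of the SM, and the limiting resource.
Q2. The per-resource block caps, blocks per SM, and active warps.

Answer: occupancy 7/8, limited by warps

registers: 13 blocks
shared memory: 4 blocks
warps: 1 block
blocks: 8 blocks

Answer: 1 block, 28 active warps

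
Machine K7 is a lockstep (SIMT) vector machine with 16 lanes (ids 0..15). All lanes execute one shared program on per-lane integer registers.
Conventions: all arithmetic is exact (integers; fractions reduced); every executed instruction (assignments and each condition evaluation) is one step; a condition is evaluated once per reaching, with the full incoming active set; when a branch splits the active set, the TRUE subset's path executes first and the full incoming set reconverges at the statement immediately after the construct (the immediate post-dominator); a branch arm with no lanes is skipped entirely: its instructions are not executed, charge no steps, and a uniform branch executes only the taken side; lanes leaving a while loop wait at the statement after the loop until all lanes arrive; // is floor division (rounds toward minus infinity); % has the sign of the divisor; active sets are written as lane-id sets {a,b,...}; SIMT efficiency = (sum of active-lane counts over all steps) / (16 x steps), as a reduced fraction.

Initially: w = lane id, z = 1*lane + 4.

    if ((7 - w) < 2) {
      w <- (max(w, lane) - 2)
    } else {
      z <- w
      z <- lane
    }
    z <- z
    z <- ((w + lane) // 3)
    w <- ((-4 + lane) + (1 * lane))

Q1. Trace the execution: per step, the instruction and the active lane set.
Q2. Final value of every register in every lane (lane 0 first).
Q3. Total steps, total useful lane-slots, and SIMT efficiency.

step 0: eval ((7 - w) < 2)           {0,1,2,3,4,5,6,7,8,9,10,11,12,13,14,15}
step 1: w <- (max(w, lane) - 2)      {6,7,8,9,10,11,12,13,14,15}
step 2: z <- w                       {0,1,2,3,4,5}
step 3: z <- lane                    {0,1,2,3,4,5}
step 4: z <- z                       {0,1,2,3,4,5,6,7,8,9,10,11,12,13,14,15}
step 5: z <- ((w + lane) // 3)       {0,1,2,3,4,5,6,7,8,9,10,11,12,13,14,15}
step 6: w <- ((-4 + lane) + (1 * lane)) {0,1,2,3,4,5,6,7,8,9,10,11,12,13,14,15}

Answer: 7 steps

w: -4,-2,0,2,4,6,8,10,12,14,16,18,20,22,24,26
z: 0,0,1,2,2,3,3,4,4,5,6,6,7,8,8,9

steps = 7; useful = 86; efficiency = 86/112 = 43/56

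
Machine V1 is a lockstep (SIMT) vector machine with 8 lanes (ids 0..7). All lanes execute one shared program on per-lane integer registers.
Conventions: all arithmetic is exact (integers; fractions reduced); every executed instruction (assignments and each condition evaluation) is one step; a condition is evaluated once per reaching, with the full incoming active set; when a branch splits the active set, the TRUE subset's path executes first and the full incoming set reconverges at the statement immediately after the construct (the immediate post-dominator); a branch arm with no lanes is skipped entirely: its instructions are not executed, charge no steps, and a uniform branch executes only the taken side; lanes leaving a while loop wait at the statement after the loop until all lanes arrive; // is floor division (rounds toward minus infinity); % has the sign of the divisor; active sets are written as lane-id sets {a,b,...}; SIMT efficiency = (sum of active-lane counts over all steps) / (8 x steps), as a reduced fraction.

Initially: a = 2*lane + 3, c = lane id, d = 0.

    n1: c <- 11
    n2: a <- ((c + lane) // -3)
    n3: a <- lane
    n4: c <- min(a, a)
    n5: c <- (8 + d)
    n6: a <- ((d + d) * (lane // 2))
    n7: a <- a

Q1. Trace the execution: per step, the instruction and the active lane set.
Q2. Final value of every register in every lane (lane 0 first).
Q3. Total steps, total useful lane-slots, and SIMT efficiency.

step 0: c <- 11                      {0,1,2,3,4,5,6,7}
step 1: a <- ((c + lane) // -3)      {0,1,2,3,4,5,6,7}
step 2: a <- lane                    {0,1,2,3,4,5,6,7}
step 3: c <- min(a, a)               {0,1,2,3,4,5,6,7}
step 4: c <- (8 + d)                 {0,1,2,3,4,5,6,7}
step 5: a <- ((d + d) * (lane // 2)) {0,1,2,3,4,5,6,7}
step 6: a <- a                       {0,1,2,3,4,5,6,7}

Answer: 7 steps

a: 0,0,0,0,0,0,0,0
c: 8,8,8,8,8,8,8,8
d: 0,0,0,0,0,0,0,0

steps = 7; useful = 56; efficiency = 56/56 = 1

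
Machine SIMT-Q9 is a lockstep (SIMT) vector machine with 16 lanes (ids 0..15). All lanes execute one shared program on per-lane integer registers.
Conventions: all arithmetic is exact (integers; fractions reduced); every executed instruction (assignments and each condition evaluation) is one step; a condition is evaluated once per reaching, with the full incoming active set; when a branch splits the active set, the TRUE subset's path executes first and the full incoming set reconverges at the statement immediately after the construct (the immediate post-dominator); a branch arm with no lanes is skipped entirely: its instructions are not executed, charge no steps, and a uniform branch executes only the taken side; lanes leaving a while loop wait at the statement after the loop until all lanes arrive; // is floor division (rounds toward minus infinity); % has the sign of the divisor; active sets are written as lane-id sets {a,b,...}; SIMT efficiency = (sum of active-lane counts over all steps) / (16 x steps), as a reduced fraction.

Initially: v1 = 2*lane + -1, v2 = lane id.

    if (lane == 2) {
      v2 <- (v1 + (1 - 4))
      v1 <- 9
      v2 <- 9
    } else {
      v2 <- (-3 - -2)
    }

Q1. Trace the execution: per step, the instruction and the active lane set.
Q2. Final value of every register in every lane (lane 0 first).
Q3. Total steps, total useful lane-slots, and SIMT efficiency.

step 0: eval (lane == 2)             {0,1,2,3,4,5,6,7,8,9,10,11,12,13,14,15}
step 1: v2 <- (v1 + (1 - 4))         {2}
step 2: v1 <- 9                      {2}
step 3: v2 <- 9                      {2}
step 4: v2 <- (-3 - -2)              {0,1,3,4,5,6,7,8,9,10,11,12,13,14,15}

Answer: 5 steps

v1: -1,1,9,5,7,9,11,13,15,17,19,21,23,25,27,29
v2: -1,-1,9,-1,-1,-1,-1,-1,-1,-1,-1,-1,-1,-1,-1,-1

steps = 5; useful = 34; efficiency = 34/80 = 17/40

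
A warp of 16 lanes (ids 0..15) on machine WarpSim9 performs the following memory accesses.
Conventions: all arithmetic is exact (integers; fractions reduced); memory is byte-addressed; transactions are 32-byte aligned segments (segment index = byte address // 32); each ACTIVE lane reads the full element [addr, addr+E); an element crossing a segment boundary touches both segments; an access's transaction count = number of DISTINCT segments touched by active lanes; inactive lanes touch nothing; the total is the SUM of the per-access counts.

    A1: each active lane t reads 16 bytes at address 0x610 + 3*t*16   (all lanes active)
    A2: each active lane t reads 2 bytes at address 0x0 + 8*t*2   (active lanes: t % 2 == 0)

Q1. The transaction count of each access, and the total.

A1: 16 transactions
A2: 8 transactions

Answer: 16,8; total 24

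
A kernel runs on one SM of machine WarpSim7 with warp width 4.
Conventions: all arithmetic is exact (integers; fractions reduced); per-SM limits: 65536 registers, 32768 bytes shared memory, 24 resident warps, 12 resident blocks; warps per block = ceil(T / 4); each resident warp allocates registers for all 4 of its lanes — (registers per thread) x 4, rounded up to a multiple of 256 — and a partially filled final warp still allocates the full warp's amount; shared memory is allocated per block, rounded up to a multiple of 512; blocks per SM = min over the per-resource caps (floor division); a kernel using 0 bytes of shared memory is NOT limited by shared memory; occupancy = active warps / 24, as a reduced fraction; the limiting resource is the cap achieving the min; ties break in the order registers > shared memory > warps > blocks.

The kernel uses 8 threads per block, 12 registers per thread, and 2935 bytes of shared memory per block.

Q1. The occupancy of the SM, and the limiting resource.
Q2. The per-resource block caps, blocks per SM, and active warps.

Answer: occupancy 5/6, limited by shared memory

registers: 128 blocks
shared memory: 10 blocks
warps: 12 blocks
blocks: 12 blocks

Answer: 10 blocks, 20 active warps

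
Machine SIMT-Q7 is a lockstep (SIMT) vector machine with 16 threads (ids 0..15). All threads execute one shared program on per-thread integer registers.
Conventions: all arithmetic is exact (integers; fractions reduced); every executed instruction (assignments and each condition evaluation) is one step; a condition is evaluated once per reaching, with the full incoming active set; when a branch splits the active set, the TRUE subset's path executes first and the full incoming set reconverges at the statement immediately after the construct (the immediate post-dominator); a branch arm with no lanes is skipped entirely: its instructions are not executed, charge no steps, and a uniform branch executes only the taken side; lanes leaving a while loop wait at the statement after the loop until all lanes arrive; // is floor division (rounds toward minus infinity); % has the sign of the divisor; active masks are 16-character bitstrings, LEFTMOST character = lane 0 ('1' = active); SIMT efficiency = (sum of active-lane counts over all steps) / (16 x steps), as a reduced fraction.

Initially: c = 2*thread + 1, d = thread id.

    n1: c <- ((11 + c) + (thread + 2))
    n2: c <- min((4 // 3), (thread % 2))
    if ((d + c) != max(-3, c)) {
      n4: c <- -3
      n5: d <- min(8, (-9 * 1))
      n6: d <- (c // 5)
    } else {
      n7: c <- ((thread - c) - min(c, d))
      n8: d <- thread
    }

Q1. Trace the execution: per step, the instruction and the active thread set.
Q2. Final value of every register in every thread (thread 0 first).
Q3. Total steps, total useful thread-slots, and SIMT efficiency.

step 0: c <- ((11 + c) + (thread + 2)) 1111111111111111
step 1: c <- min((4 // 3), (thread % 2)) 1111111111111111
step 2: eval ((d + c) != max(-3, c)) 1111111111111111
step 3: c <- -3                      0111111111111111
step 4: d <- min(8, (-9 * 1))        0111111111111111
step 5: d <- (c // 5)                0111111111111111
step 6: c <- ((thread - c) - min(c, d)) 1000000000000000
step 7: d <- thread                  1000000000000000

Answer: 8 steps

c: 0,-3,-3,-3,-3,-3,-3,-3,-3,-3,-3,-3,-3,-3,-3,-3
d: 0,-1,-1,-1,-1,-1,-1,-1,-1,-1,-1,-1,-1,-1,-1,-1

steps = 8; useful = 95; efficiency = 95/128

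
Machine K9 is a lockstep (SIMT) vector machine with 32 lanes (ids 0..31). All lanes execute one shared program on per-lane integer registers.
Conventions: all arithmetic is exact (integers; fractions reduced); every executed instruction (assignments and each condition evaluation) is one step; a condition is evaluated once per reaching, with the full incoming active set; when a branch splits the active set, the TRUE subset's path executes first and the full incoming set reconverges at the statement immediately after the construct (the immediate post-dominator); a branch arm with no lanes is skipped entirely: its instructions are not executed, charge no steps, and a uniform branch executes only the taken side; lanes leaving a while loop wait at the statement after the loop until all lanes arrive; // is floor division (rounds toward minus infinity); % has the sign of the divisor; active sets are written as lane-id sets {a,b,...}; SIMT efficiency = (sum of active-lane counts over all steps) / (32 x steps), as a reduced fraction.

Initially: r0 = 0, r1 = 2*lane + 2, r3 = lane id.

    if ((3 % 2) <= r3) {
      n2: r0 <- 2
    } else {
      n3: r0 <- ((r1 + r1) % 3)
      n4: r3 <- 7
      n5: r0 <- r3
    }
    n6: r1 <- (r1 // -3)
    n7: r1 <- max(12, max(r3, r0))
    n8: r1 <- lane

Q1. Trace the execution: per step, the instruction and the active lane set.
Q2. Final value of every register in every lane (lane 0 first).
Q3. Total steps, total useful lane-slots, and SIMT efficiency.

step 0: eval ((3 % 2) <= r3)         {0,1,2,3,4,5,6,7,8,9,10,11,12,13,14,15,16,17,18,19,20,21,22,23,24,25,26,27,28,29,30,31}
step 1: r0 <- 2                      {1,2,3,4,5,6,7,8,9,10,11,12,13,14,15,16,17,18,19,20,21,22,23,24,25,26,27,28,29,30,31}
step 2: r0 <- ((r1 + r1) % 3)        {0}
step 3: r3 <- 7                      {0}
step 4: r0 <- r3                     {0}
step 5: r1 <- (r1 // -3)             {0,1,2,3,4,5,6,7,8,9,10,11,12,13,14,15,16,17,18,19,20,21,22,23,24,25,26,27,28,29,30,31}
step 6: r1 <- max(12, max(r3, r0))   {0,1,2,3,4,5,6,7,8,9,10,11,12,13,14,15,16,17,18,19,20,21,22,23,24,25,26,27,28,29,30,31}
step 7: r1 <- lane                   {0,1,2,3,4,5,6,7,8,9,10,11,12,13,14,15,16,17,18,19,20,21,22,23,24,25,26,27,28,29,30,31}

Answer: 8 steps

r0: 7,2,2,2,2,2,2,2,2,2,2,2,2,2,2,2,2,2,2,2,2,2,2,2,2,2,2,2,2,2,2,2
r1: 0,1,2,3,4,5,6,7,8,9,10,11,12,13,14,15,16,17,18,19,20,21,22,23,24,25,26,27,28,29,30,31
r3: 7,1,2,3,4,5,6,7,8,9,10,11,12,13,14,15,16,17,18,19,20,21,22,23,24,25,26,27,28,29,30,31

steps = 8; useful = 162; efficiency = 162/256 = 81/128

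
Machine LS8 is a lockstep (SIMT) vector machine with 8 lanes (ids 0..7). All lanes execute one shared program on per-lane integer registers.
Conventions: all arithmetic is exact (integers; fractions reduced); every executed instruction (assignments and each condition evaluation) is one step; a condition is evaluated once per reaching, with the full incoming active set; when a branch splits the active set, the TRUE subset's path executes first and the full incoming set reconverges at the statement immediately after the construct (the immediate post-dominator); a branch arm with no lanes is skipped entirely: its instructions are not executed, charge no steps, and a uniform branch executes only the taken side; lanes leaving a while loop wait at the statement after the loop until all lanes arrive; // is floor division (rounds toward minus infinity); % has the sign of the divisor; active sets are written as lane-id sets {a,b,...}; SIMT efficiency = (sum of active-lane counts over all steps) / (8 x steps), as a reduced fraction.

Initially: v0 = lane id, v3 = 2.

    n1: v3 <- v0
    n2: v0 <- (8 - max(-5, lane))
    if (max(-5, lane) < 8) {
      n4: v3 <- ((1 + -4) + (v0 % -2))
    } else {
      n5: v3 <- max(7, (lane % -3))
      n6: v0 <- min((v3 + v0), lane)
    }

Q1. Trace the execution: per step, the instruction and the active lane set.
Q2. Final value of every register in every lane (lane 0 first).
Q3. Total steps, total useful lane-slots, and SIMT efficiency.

step 0: v3 <- v0                     {0,1,2,3,4,5,6,7}
step 1: v0 <- (8 - max(-5, lane))    {0,1,2,3,4,5,6,7}
step 2: eval (max(-5, lane) < 8)     {0,1,2,3,4,5,6,7}
step 3: v3 <- ((1 + -4) + (v0 % -2)) {0,1,2,3,4,5,6,7}

Answer: 4 steps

v0: 8,7,6,5,4,3,2,1
v3: -3,-4,-3,-4,-3,-4,-3,-4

steps = 4; useful = 32; efficiency = 32/32 = 1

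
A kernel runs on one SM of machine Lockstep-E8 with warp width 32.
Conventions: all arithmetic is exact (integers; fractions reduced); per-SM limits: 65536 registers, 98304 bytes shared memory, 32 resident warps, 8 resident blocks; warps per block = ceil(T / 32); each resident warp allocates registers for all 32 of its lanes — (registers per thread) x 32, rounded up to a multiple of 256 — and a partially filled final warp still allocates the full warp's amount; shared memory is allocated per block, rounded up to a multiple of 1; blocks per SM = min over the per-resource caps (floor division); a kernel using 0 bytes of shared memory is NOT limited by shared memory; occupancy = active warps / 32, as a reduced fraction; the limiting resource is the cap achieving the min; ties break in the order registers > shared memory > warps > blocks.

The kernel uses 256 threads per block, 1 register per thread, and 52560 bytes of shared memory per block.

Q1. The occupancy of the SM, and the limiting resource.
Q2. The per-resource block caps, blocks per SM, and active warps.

Answer: occupancy 1/4, limited by shared memory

registers: 32 blocks
shared memory: 1 block
warps: 4 blocks
blocks: 8 blocks

Answer: 1 block, 8 active warps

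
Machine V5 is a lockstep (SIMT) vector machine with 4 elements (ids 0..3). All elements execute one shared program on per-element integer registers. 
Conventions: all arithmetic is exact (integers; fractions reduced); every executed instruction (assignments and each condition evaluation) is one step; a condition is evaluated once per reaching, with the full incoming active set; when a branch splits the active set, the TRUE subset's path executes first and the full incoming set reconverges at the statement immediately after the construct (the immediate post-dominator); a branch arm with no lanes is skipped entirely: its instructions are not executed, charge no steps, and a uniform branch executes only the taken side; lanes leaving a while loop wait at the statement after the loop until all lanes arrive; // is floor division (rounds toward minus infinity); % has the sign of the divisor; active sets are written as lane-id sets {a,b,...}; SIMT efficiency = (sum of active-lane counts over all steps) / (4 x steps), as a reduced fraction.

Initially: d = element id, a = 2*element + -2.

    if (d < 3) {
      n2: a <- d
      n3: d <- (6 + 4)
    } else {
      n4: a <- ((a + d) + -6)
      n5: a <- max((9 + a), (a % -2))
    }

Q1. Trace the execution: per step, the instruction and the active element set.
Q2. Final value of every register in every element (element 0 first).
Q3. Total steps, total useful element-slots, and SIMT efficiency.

step 0: eval (d < 3)                 {0,1,2,3}
step 1: a <- d                       {0,1,2}
step 2: d <- (6 + 4)                 {0,1,2}
step 3: a <- ((a + d) + -6)          {3}
step 4: a <- max((9 + a), (a % -2))  {3}

Answer: 5 steps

d: 10,10,10,3
a: 0,1,2,10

steps = 5; useful = 12; efficiency = 12/20 = 3/5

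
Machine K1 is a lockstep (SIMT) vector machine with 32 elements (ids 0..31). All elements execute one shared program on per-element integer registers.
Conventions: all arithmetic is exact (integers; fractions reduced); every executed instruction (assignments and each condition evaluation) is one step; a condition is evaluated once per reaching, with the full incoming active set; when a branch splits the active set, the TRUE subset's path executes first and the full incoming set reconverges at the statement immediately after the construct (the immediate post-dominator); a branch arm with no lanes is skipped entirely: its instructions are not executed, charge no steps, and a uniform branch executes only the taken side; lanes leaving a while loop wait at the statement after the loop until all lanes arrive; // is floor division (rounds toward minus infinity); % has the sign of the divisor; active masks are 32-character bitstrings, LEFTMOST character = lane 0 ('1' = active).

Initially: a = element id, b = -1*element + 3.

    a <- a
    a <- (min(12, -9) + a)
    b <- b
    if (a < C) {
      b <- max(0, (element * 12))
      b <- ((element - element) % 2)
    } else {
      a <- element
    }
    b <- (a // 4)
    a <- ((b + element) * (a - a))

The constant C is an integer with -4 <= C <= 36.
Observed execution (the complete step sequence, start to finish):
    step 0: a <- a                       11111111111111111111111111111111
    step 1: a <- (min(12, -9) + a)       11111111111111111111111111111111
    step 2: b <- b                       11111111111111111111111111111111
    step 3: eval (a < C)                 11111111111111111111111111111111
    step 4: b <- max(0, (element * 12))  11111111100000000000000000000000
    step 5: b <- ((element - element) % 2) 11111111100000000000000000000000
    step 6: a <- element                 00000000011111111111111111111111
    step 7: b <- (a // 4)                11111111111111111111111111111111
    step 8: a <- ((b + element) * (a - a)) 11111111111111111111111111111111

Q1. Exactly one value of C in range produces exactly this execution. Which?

Answer: C = 0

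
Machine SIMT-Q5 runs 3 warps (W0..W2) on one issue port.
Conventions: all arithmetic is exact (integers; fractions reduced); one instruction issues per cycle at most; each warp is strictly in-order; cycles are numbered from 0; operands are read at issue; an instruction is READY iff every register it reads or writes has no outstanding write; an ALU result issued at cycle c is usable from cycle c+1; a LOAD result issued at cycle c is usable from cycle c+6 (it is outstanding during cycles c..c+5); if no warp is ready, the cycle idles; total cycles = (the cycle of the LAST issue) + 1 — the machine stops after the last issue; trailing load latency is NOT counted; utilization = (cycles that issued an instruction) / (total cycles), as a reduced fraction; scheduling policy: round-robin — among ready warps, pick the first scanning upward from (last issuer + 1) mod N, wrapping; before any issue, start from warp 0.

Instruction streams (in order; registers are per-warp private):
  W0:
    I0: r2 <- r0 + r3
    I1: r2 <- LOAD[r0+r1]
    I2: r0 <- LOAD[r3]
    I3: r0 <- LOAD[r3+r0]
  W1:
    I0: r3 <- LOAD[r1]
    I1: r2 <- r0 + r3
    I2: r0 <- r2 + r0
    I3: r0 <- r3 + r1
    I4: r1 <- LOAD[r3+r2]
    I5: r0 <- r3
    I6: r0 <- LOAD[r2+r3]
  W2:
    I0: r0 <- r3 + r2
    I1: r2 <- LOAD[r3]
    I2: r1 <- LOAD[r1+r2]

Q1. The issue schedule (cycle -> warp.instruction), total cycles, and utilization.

cycle 0: W0.I0
cycle 1: W1.I0
cycle 2: W2.I0
cycle 3: W0.I1
cycle 4: W2.I1
cycle 5: W0.I2
cycle 6: idle
cycle 7: W1.I1
cycle 8: W1.I2
cycle 9: W1.I3
cycle 10: W2.I2
cycle 11: W0.I3
cycle 12: W1.I4
cycle 13: W1.I5
cycle 14: W1.I6

Answer: 15 cycles, utilization 14/15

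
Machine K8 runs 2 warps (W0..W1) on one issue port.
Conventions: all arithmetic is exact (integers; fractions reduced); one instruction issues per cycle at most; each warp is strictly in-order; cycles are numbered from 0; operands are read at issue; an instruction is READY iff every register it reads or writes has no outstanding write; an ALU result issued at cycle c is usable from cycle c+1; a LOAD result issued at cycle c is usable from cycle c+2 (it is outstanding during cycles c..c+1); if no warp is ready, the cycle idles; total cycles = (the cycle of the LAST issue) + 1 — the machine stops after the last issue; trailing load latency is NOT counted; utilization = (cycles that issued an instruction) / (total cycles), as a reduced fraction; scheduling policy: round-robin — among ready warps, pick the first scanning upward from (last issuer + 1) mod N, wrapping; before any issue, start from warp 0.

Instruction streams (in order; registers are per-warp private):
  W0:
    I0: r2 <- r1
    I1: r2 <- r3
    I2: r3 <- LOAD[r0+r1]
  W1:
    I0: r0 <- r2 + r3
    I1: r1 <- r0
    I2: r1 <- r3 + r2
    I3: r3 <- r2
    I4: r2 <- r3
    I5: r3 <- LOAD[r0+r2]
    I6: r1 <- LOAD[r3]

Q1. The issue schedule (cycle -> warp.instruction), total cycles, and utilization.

cycle 0: W0.I0
cycle 1: W1.I0
cycle 2: W0.I1
cycle 3: W1.I1
cycle 4: W0.I2
cycle 5: W1.I2
cycle 6: W1.I3
cycle 7: W1.I4
cycle 8: W1.I5
cycle 9: idle
cycle 10: W1.I6

Answer: 11 cycles, utilization 10/11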